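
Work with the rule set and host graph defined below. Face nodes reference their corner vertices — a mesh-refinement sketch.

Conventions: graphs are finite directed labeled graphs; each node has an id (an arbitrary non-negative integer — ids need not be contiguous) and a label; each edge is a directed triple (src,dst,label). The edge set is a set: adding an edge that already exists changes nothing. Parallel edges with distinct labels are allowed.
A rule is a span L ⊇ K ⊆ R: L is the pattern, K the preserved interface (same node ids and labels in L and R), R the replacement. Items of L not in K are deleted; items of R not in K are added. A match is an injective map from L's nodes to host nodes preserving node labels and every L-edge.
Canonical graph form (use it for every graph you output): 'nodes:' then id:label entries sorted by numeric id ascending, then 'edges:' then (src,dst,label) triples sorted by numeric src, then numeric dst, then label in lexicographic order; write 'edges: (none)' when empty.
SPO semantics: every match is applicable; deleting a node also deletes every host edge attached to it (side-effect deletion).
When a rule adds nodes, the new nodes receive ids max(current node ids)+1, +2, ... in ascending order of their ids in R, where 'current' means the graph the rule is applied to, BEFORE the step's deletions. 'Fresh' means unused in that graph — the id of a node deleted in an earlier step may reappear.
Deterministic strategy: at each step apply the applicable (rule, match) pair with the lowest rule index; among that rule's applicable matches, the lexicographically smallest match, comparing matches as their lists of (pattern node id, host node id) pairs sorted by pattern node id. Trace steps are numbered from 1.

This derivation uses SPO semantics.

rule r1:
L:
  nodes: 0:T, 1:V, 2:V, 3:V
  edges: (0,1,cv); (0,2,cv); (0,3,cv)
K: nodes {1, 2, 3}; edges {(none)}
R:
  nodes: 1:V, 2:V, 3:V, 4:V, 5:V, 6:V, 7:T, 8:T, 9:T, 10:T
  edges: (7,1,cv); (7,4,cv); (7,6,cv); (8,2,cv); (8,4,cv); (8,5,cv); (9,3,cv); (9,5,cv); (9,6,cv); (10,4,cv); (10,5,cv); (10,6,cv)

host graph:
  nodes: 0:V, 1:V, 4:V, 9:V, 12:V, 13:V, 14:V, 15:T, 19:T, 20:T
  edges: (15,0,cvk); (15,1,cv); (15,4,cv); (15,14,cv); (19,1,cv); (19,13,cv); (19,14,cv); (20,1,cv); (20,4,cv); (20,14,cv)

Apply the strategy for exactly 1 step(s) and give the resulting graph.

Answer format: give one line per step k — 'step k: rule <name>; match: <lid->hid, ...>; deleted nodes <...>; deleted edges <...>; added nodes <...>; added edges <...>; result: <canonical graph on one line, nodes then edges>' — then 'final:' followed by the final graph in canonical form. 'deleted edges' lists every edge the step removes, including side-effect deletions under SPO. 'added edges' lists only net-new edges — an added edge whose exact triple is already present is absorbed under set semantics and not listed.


step 1: rule r1; match: 0->15, 1->1, 2->4, 3->14; deleted nodes 15; deleted edges (15,0,cvk); (15,1,cv); (15,4,cv); (15,14,cv); added nodes 21, 22, 23, 24, 25, 26, 27; added edges (24,1,cv); (24,21,cv); (24,23,cv); (25,4,cv); (25,21,cv); (25,22,cv); (26,14,cv); (26,22,cv); (26,23,cv); (27,21,cv); (27,22,cv); (27,23,cv); result: nodes: 0:V, 1:V, 4:V, 9:V, 12:V, 13:V, 14:V, 19:T, 20:T, 21:V, 22:V, 23:V, 24:T, 25:T, 26:T, 27:T edges: (19,1,cv); (19,13,cv); (19,14,cv); (20,1,cv); (20,4,cv); (20,14,cv); (24,1,cv); (24,21,cv); (24,23,cv); (25,4,cv); (25,21,cv); (25,22,cv); (26,14,cv); (26,22,cv); (26,23,cv); (27,21,cv); (27,22,cv); (27,23,cv)
final:
nodes: 0:V, 1:V, 4:V, 9:V, 12:V, 13:V, 14:V, 19:T, 20:T, 21:V, 22:V, 23:V, 24:T, 25:T, 26:T, 27:T
edges: (19,1,cv); (19,13,cv); (19,14,cv); (20,1,cv); (20,4,cv); (20,14,cv); (24,1,cv); (24,21,cv); (24,23,cv); (25,4,cv); (25,21,cv); (25,22,cv); (26,14,cv); (26,22,cv); (26,23,cv); (27,21,cv); (27,22,cv); (27,23,cv)


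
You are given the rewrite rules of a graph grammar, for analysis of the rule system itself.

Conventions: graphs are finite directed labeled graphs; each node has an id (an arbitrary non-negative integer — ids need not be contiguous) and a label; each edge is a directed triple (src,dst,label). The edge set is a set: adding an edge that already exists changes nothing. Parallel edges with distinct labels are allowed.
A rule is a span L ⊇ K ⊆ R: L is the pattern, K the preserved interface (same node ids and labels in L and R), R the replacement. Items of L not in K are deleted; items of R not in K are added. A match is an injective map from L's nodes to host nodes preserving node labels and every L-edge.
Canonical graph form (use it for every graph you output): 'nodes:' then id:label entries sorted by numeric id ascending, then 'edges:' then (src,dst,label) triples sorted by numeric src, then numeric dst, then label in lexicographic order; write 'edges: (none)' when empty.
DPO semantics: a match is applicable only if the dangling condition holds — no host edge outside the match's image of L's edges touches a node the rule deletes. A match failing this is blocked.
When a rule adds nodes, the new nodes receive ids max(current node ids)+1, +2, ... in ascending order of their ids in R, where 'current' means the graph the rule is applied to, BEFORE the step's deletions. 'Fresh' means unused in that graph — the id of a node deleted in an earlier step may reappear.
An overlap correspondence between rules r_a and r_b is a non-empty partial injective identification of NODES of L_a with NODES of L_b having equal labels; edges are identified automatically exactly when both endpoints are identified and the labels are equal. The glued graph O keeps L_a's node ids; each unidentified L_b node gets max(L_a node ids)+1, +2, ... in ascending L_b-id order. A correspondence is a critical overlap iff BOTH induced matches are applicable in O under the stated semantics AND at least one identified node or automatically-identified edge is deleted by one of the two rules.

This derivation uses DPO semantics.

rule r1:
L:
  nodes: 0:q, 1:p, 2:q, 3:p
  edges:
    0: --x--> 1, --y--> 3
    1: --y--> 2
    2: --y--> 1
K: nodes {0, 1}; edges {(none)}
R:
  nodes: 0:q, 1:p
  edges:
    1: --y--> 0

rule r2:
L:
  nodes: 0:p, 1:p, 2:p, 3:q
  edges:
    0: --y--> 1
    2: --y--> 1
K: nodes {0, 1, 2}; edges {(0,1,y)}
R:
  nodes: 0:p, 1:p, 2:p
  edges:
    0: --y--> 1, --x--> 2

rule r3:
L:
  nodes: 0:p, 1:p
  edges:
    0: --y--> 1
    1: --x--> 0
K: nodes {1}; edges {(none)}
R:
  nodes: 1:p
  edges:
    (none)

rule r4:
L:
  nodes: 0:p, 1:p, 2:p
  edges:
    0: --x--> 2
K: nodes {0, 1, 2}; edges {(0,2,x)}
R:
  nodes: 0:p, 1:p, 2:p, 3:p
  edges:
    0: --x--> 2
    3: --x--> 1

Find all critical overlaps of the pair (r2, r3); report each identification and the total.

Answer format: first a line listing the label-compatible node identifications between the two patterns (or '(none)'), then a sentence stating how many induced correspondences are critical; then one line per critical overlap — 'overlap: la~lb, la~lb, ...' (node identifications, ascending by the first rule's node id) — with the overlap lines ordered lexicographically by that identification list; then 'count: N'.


label-compatible node identifications between L(r2) and L(r3): 0~0, 0~1, 1~0, 1~1, 2~0, 2~1
2 of the induced correspondences are critical overlaps of r2 and r3.
overlap: 0~0, 1~1
overlap: 1~1, 2~0
count: 2


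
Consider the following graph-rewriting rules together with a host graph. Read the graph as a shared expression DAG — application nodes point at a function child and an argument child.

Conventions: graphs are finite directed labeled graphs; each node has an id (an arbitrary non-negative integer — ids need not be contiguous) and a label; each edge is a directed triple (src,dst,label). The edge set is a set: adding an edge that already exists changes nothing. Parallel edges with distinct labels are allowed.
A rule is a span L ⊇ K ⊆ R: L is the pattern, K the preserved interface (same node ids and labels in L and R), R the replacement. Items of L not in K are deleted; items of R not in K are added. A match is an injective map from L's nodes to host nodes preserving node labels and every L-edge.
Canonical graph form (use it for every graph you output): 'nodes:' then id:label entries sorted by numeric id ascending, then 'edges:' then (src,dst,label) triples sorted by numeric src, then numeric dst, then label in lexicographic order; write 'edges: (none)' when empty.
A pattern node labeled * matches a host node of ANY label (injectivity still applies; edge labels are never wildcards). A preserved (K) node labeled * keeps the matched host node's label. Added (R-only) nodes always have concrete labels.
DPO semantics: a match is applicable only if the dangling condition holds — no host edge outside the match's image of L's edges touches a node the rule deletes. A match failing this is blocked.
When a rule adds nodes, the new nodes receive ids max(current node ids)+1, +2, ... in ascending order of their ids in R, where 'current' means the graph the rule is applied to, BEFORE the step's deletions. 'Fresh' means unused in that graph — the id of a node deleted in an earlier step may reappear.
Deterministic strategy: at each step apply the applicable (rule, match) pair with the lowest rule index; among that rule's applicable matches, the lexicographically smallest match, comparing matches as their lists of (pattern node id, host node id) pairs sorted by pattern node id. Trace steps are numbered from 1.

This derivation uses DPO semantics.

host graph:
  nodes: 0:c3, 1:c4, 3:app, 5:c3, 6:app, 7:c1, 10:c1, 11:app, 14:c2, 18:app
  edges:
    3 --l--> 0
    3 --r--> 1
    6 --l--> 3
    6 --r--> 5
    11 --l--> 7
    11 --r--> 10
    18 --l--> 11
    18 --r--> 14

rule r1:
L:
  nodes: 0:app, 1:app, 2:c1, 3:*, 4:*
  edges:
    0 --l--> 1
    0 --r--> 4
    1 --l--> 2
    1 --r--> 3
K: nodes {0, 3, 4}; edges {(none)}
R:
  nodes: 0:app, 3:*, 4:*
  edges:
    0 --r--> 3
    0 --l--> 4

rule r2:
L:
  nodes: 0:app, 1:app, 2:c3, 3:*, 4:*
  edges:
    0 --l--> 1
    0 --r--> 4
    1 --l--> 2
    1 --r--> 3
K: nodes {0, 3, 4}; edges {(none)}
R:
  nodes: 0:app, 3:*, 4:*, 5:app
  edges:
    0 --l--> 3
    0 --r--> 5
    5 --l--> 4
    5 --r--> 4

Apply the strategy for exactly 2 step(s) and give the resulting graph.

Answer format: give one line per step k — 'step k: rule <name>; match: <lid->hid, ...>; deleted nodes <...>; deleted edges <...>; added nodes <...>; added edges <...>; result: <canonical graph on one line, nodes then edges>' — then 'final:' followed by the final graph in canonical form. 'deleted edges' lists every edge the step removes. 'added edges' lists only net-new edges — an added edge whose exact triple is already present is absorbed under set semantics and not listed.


step 1: rule r1; match: 0->18, 1->11, 2->7, 3->10, 4->14; deleted nodes 7, 11; deleted edges (11,7,l); (11,10,r); (18,11,l); (18,14,r); added nodes (none); added edges (18,10,r); (18,14,l); result: nodes: 0:c3, 1:c4, 3:app, 5:c3, 6:app, 10:c1, 14:c2, 18:app edges: (3,0,l); (3,1,r); (6,3,l); (6,5,r); (18,10,r); (18,14,l)
step 2: rule r2; match: 0->6, 1->3, 2->0, 3->1, 4->5; deleted nodes 0, 3; deleted edges (3,0,l); (3,1,r); (6,3,l); (6,5,r); added nodes 19; added edges (6,1,l); (6,19,r); (19,5,l); (19,5,r); result: nodes: 1:c4, 5:c3, 6:app, 10:c1, 14:c2, 18:app, 19:app edges: (6,1,l); (6,19,r); (18,10,r); (18,14,l); (19,5,l); (19,5,r)
final:
nodes: 1:c4, 5:c3, 6:app, 10:c1, 14:c2, 18:app, 19:app
edges: (6,1,l); (6,19,r); (18,10,r); (18,14,l); (19,5,l); (19,5,r)


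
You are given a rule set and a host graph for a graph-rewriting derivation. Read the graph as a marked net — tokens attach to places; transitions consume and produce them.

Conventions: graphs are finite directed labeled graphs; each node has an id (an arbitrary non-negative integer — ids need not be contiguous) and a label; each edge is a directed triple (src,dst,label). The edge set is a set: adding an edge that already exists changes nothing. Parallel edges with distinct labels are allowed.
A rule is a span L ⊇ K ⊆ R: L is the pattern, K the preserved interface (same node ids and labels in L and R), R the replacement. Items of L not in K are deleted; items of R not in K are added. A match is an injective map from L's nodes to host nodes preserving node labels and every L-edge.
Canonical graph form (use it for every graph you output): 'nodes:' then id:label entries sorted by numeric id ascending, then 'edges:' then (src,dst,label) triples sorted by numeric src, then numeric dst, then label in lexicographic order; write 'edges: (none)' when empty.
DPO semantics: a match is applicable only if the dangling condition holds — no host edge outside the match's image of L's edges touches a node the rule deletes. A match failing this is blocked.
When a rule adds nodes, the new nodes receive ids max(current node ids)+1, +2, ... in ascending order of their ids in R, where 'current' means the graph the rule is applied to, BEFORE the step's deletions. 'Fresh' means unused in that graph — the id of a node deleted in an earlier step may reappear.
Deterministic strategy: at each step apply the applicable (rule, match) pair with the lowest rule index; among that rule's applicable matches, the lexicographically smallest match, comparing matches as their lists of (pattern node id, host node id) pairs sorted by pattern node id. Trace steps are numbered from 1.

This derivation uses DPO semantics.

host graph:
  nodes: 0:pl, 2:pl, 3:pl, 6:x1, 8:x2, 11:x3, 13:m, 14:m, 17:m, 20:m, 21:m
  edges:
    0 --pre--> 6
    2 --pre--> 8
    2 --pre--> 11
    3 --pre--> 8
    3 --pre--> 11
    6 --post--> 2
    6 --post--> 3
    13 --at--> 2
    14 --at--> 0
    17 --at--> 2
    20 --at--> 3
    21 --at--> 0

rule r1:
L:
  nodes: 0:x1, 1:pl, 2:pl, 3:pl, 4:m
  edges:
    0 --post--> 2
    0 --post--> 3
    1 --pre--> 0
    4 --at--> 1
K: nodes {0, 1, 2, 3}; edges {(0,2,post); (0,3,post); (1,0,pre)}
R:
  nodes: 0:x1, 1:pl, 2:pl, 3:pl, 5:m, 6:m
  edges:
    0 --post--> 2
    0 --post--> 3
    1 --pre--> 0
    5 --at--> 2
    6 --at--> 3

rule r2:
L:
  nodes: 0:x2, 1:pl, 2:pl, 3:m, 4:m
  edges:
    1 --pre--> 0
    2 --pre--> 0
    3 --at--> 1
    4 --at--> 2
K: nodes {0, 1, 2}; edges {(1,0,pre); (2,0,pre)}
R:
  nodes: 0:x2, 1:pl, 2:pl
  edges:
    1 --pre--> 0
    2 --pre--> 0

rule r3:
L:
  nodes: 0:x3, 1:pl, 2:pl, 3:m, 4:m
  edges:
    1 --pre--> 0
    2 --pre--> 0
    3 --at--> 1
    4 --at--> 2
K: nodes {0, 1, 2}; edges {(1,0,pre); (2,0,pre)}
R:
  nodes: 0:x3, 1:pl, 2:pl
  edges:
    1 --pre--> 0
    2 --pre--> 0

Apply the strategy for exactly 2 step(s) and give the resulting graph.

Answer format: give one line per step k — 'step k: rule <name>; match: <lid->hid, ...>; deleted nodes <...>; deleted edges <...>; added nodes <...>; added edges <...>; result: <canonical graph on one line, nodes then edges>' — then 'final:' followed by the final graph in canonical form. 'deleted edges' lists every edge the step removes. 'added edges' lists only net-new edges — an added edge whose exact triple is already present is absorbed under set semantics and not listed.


step 1: rule r1; match: 0->6, 1->0, 2->2, 3->3, 4->14; deleted nodes 14; deleted edges (14,0,at); added nodes 22, 23; added edges (22,2,at); (23,3,at); result: nodes: 0:pl, 2:pl, 3:pl, 6:x1, 8:x2, 11:x3, 13:m, 17:m, 20:m, 21:m, 22:m, 23:m edges: (0,6,pre); (2,8,pre); (2,11,pre); (3,8,pre); (3,11,pre); (6,2,post); (6,3,post); (13,2,at); (17,2,at); (20,3,at); (21,0,at); (22,2,at); (23,3,at)
step 2: rule r1; match: 0->6, 1->0, 2->2, 3->3, 4->21; deleted nodes 21; deleted edges (21,0,at); added nodes 24, 25; added edges (24,2,at); (25,3,at); result: nodes: 0:pl, 2:pl, 3:pl, 6:x1, 8:x2, 11:x3, 13:m, 17:m, 20:m, 22:m, 23:m, 24:m, 25:m edges: (0,6,pre); (2,8,pre); (2,11,pre); (3,8,pre); (3,11,pre); (6,2,post); (6,3,post); (13,2,at); (17,2,at); (20,3,at); (22,2,at); (23,3,at); (24,2,at); (25,3,at)
final:
nodes: 0:pl, 2:pl, 3:pl, 6:x1, 8:x2, 11:x3, 13:m, 17:m, 20:m, 22:m, 23:m, 24:m, 25:m
edges: (0,6,pre); (2,8,pre); (2,11,pre); (3,8,pre); (3,11,pre); (6,2,post); (6,3,post); (13,2,at); (17,2,at); (20,3,at); (22,2,at); (23,3,at); (24,2,at); (25,3,at)


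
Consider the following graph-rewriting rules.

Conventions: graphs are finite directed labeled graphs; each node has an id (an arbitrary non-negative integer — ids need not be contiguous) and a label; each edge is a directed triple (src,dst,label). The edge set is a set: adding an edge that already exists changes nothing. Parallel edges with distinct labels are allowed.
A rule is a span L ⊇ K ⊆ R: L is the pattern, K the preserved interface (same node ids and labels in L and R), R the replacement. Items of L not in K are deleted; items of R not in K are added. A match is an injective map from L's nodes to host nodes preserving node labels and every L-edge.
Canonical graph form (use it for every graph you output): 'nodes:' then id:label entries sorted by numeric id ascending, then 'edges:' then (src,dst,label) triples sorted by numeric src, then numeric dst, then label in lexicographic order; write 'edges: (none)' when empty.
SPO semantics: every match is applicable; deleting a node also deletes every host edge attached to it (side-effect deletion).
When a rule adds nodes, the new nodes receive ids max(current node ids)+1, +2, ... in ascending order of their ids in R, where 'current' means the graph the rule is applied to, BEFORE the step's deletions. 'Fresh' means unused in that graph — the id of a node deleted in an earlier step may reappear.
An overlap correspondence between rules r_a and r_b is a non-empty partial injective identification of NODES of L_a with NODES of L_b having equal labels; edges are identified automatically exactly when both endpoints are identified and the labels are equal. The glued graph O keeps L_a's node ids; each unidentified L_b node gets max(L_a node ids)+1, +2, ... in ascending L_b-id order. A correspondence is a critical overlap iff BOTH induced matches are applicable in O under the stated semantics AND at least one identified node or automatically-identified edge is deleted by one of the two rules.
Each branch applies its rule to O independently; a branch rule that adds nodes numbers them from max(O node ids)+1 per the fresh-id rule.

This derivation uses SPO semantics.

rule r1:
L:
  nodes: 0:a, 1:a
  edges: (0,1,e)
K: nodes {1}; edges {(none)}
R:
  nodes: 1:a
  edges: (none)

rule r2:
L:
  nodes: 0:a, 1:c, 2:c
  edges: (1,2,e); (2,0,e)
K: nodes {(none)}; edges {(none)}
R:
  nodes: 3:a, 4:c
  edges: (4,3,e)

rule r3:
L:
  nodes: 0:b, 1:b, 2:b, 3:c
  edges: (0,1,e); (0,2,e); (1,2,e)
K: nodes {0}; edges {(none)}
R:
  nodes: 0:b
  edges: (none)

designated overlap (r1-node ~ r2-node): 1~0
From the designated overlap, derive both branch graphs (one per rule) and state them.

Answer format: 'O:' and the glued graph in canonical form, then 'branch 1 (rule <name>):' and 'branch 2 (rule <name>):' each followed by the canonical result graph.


O:
nodes: 0:a, 1:a, 2:c, 3:c
edges: (0,1,e); (2,3,e); (3,1,e)
branch 1 (rule r1):
nodes: 1:a, 2:c, 3:c
edges: (2,3,e); (3,1,e)
branch 2 (rule r2):
nodes: 0:a, 4:a, 5:c
edges: (5,4,e)


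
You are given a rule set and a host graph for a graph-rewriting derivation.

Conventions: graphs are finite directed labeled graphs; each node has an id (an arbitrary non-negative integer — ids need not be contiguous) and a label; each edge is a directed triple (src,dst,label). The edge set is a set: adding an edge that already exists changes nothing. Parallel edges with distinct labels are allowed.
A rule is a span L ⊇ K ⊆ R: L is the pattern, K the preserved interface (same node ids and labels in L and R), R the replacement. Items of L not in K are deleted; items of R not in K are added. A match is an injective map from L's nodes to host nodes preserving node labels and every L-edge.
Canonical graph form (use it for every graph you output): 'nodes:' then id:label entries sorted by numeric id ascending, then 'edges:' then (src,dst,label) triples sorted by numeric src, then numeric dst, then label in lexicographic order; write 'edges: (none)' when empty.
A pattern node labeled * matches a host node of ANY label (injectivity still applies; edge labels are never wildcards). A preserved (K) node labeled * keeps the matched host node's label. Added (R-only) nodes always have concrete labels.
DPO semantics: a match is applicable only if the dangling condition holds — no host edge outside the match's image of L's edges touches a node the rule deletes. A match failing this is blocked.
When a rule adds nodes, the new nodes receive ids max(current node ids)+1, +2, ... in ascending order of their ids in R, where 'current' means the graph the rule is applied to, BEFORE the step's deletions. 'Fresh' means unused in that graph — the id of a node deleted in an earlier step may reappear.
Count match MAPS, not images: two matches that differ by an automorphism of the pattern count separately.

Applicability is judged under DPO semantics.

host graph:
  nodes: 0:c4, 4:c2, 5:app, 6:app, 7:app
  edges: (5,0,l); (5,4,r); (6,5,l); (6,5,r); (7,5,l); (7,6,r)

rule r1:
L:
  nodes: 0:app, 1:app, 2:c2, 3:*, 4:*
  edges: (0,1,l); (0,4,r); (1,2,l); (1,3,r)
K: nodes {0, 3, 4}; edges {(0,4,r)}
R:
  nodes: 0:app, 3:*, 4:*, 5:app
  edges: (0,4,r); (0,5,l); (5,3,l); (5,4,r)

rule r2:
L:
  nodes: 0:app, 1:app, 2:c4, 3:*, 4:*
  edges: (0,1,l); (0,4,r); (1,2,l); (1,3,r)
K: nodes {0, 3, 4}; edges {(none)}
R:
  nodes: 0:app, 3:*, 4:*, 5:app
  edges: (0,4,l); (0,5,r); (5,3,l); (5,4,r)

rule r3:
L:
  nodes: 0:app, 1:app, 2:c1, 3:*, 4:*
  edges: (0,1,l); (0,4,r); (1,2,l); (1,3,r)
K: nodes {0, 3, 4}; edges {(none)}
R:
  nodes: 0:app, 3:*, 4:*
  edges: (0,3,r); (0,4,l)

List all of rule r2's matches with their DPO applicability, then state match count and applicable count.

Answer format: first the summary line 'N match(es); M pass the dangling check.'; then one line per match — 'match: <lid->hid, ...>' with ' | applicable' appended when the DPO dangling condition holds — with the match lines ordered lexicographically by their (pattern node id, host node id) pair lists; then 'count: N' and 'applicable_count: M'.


1 match(es); 0 pass the dangling check.
match: 0->7, 1->5, 2->0, 3->4, 4->6
count: 1
applicable_count: 0


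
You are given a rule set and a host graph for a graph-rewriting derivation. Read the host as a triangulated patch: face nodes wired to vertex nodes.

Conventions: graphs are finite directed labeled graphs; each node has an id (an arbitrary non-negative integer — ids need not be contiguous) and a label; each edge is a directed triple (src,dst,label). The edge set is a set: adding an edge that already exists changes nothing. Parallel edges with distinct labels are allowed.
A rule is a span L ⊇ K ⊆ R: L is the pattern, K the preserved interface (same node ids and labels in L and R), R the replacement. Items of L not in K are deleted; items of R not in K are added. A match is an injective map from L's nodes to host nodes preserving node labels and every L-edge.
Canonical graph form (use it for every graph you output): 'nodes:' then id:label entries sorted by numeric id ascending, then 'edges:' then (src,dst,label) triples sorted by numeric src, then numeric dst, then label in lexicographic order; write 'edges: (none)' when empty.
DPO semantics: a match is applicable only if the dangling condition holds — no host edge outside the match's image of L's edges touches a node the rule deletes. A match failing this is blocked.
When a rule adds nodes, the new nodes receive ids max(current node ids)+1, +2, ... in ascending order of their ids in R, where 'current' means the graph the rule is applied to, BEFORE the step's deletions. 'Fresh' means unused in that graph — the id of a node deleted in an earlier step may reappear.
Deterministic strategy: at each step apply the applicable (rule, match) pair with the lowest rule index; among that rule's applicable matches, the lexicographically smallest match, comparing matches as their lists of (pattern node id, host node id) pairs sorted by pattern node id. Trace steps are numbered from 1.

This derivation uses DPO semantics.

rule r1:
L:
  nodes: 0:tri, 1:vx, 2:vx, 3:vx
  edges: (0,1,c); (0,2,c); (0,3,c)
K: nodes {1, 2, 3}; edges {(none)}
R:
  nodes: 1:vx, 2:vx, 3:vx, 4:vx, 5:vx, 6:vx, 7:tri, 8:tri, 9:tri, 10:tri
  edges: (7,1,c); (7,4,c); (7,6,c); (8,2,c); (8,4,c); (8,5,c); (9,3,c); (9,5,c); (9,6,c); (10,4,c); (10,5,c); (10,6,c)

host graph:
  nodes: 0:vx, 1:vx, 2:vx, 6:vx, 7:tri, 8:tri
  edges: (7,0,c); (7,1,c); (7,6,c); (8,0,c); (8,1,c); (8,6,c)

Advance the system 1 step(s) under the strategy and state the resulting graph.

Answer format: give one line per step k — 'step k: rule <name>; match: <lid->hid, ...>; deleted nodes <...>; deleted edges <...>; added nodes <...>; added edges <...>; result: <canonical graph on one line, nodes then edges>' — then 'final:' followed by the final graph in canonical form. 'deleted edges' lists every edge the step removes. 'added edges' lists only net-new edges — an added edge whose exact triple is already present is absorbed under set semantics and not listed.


step 1: rule r1; match: 0->7, 1->0, 2->1, 3->6; deleted nodes 7; deleted edges (7,0,c); (7,1,c); (7,6,c); added nodes 9, 10, 11, 12, 13, 14, 15; added edges (12,0,c); (12,9,c); (12,11,c); (13,1,c); (13,9,c); (13,10,c); (14,6,c); (14,10,c); (14,11,c); (15,9,c); (15,10,c); (15,11,c); result: nodes: 0:vx, 1:vx, 2:vx, 6:vx, 8:tri, 9:vx, 10:vx, 11:vx, 12:tri, 13:tri, 14:tri, 15:tri edges: (8,0,c); (8,1,c); (8,6,c); (12,0,c); (12,9,c); (12,11,c); (13,1,c); (13,9,c); (13,10,c); (14,6,c); (14,10,c); (14,11,c); (15,9,c); (15,10,c); (15,11,c)
final:
nodes: 0:vx, 1:vx, 2:vx, 6:vx, 8:tri, 9:vx, 10:vx, 11:vx, 12:tri, 13:tri, 14:tri, 15:tri
edges: (8,0,c); (8,1,c); (8,6,c); (12,0,c); (12,9,c); (12,11,c); (13,1,c); (13,9,c); (13,10,c); (14,6,c); (14,10,c); (14,11,c); (15,9,c); (15,10,c); (15,11,c)


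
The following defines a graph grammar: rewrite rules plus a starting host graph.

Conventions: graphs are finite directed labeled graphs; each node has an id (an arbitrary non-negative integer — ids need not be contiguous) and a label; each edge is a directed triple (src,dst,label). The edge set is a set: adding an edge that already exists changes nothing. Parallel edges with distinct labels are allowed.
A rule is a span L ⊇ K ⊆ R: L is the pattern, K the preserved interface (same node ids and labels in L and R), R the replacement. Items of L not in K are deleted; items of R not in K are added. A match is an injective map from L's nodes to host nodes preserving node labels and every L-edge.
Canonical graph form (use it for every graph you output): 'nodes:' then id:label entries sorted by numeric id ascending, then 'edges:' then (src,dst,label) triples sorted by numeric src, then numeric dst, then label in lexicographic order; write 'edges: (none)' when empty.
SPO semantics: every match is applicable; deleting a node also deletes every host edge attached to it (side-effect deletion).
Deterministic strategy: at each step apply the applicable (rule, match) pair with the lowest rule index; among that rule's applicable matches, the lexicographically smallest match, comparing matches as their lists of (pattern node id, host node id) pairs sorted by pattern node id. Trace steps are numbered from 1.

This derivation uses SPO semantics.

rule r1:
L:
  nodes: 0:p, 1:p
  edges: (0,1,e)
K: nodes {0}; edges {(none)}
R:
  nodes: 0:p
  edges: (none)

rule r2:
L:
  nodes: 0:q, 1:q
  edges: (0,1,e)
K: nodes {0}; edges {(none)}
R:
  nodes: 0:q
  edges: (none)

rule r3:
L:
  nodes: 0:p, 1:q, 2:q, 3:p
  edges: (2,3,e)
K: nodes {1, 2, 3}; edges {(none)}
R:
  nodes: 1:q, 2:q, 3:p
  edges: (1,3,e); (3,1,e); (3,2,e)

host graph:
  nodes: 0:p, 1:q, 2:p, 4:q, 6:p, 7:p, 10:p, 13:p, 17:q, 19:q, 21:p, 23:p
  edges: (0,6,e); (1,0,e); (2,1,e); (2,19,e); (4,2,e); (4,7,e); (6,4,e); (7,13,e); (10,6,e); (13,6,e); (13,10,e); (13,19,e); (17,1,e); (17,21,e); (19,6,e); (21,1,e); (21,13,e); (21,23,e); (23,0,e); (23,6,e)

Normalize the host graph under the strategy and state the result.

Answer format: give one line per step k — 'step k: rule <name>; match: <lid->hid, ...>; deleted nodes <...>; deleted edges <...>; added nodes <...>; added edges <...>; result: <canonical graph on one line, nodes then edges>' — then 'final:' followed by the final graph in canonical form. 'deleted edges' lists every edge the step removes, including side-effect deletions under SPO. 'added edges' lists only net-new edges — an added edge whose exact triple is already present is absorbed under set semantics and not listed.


step 1: rule r1; match: 0->0, 1->6; deleted nodes 6; deleted edges (0,6,e); (6,4,e); (10,6,e); (13,6,e); (19,6,e); (23,6,e); added nodes (none); added edges (none); result: nodes: 0:p, 1:q, 2:p, 4:q, 7:p, 10:p, 13:p, 17:q, 19:q, 21:p, 23:p edges: (1,0,e); (2,1,e); (2,19,e); (4,2,e); (4,7,e); (7,13,e); (13,10,e); (13,19,e); (17,1,e); (17,21,e); (21,1,e); (21,13,e); (21,23,e); (23,0,e)
step 2: rule r1; match: 0->7, 1->13; deleted nodes 13; deleted edges (7,13,e); (13,10,e); (13,19,e); (21,13,e); added nodes (none); added edges (none); result: nodes: 0:p, 1:q, 2:p, 4:q, 7:p, 10:p, 17:q, 19:q, 21:p, 23:p edges: (1,0,e); (2,1,e); (2,19,e); (4,2,e); (4,7,e); (17,1,e); (17,21,e); (21,1,e); (21,23,e); (23,0,e)
step 3: rule r1; match: 0->21, 1->23; deleted nodes 23; deleted edges (21,23,e); (23,0,e); added nodes (none); added edges (none); result: nodes: 0:p, 1:q, 2:p, 4:q, 7:p, 10:p, 17:q, 19:q, 21:p edges: (1,0,e); (2,1,e); (2,19,e); (4,2,e); (4,7,e); (17,1,e); (17,21,e); (21,1,e)
step 4: rule r2; match: 0->17, 1->1; deleted nodes 1; deleted edges (1,0,e); (2,1,e); (17,1,e); (21,1,e); added nodes (none); added edges (none); result: nodes: 0:p, 2:p, 4:q, 7:p, 10:p, 17:q, 19:q, 21:p edges: (2,19,e); (4,2,e); (4,7,e); (17,21,e)
step 5: rule r3; match: 0->0, 1->4, 2->17, 3->21; deleted nodes 0; deleted edges (17,21,e); added nodes (none); added edges (4,21,e); (21,4,e); (21,17,e); result: nodes: 2:p, 4:q, 7:p, 10:p, 17:q, 19:q, 21:p edges: (2,19,e); (4,2,e); (4,7,e); (4,21,e); (21,4,e); (21,17,e)
step 6: rule r3; match: 0->2, 1->17, 2->4, 3->7; deleted nodes 2; deleted edges (2,19,e); (4,2,e); (4,7,e); added nodes (none); added edges (7,4,e); (7,17,e); (17,7,e); result: nodes: 4:q, 7:p, 10:p, 17:q, 19:q, 21:p edges: (4,21,e); (7,4,e); (7,17,e); (17,7,e); (21,4,e); (21,17,e)
step 7: rule r3; match: 0->7, 1->17, 2->4, 3->21; deleted nodes 7; deleted edges (4,21,e); (7,4,e); (7,17,e); (17,7,e); added nodes (none); added edges (17,21,e); result: nodes: 4:q, 10:p, 17:q, 19:q, 21:p edges: (17,21,e); (21,4,e); (21,17,e)
step 8: rule r3; match: 0->10, 1->4, 2->17, 3->21; deleted nodes 10; deleted edges (17,21,e); added nodes (none); added edges (4,21,e); result: nodes: 4:q, 17:q, 19:q, 21:p edges: (4,21,e); (21,4,e); (21,17,e)
final:
nodes: 4:q, 17:q, 19:q, 21:p
edges: (4,21,e); (21,4,e); (21,17,e)


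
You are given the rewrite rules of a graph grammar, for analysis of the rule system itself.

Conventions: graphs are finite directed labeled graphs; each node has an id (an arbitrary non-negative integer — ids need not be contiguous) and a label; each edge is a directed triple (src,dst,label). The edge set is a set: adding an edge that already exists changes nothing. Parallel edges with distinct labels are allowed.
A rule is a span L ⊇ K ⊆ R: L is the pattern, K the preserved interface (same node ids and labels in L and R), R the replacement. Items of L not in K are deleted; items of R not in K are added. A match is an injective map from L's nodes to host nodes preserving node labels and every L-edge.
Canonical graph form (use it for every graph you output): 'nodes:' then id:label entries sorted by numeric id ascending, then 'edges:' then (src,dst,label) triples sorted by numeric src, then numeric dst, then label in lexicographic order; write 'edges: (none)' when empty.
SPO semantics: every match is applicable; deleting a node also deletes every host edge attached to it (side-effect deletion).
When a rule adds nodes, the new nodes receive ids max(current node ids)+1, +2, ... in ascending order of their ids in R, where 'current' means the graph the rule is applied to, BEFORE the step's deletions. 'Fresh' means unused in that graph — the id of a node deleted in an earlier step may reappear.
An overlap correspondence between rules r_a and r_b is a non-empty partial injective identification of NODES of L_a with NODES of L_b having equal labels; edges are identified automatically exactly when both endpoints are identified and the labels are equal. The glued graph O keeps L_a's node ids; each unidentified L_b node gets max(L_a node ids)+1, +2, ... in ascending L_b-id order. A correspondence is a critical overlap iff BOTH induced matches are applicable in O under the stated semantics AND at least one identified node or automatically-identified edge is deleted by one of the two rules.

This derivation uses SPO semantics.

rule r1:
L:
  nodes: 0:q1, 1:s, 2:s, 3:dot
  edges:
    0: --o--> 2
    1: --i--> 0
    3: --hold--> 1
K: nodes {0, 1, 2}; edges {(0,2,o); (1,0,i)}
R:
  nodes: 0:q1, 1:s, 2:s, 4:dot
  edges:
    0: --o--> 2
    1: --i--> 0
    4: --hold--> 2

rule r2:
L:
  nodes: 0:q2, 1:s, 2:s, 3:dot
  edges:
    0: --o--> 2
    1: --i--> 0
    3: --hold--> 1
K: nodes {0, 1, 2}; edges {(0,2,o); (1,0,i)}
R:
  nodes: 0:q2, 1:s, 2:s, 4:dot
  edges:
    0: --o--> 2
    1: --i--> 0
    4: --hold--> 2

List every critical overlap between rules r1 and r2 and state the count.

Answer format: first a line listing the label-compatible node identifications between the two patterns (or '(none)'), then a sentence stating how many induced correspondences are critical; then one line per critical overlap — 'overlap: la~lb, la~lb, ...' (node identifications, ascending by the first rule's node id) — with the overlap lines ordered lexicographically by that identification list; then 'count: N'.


label-compatible node identifications between L(r1) and L(r2): 1~1, 1~2, 2~1, 2~2, 3~3
7 of the induced correspondences are critical overlaps of r1 and r2.
overlap: 1~1, 2~2, 3~3
overlap: 1~1, 3~3
overlap: 1~2, 2~1, 3~3
overlap: 1~2, 3~3
overlap: 2~1, 3~3
overlap: 2~2, 3~3
overlap: 3~3
count: 7


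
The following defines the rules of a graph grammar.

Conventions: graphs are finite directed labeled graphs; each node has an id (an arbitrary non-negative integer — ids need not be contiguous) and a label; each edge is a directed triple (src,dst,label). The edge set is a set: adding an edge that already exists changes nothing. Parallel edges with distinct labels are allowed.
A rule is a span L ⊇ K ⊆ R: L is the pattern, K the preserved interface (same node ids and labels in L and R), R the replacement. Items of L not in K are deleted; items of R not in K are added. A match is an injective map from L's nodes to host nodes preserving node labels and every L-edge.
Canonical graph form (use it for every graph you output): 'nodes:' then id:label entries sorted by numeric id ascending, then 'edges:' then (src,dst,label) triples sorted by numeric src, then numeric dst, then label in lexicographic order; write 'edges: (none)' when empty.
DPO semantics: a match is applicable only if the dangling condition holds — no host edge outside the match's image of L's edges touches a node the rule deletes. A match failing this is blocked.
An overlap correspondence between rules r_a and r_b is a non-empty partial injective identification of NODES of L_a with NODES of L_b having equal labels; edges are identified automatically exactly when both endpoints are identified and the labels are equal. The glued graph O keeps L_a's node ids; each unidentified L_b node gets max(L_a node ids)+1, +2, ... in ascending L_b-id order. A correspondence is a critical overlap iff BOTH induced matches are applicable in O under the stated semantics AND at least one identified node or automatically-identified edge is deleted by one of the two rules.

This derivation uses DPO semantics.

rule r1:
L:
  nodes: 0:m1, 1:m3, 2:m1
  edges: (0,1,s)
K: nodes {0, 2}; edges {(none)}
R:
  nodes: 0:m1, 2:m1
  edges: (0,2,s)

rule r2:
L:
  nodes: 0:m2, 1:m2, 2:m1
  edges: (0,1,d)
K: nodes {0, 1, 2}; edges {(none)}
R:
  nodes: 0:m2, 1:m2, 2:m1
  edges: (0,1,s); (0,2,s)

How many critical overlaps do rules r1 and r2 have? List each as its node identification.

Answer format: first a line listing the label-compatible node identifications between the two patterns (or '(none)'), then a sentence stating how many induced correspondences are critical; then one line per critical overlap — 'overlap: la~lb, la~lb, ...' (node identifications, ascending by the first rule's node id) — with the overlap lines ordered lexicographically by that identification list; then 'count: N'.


label-compatible node identifications between L(r1) and L(r2): 0~2, 2~2
0 of the induced correspondences are critical overlaps of r1 and r2.
count: 0


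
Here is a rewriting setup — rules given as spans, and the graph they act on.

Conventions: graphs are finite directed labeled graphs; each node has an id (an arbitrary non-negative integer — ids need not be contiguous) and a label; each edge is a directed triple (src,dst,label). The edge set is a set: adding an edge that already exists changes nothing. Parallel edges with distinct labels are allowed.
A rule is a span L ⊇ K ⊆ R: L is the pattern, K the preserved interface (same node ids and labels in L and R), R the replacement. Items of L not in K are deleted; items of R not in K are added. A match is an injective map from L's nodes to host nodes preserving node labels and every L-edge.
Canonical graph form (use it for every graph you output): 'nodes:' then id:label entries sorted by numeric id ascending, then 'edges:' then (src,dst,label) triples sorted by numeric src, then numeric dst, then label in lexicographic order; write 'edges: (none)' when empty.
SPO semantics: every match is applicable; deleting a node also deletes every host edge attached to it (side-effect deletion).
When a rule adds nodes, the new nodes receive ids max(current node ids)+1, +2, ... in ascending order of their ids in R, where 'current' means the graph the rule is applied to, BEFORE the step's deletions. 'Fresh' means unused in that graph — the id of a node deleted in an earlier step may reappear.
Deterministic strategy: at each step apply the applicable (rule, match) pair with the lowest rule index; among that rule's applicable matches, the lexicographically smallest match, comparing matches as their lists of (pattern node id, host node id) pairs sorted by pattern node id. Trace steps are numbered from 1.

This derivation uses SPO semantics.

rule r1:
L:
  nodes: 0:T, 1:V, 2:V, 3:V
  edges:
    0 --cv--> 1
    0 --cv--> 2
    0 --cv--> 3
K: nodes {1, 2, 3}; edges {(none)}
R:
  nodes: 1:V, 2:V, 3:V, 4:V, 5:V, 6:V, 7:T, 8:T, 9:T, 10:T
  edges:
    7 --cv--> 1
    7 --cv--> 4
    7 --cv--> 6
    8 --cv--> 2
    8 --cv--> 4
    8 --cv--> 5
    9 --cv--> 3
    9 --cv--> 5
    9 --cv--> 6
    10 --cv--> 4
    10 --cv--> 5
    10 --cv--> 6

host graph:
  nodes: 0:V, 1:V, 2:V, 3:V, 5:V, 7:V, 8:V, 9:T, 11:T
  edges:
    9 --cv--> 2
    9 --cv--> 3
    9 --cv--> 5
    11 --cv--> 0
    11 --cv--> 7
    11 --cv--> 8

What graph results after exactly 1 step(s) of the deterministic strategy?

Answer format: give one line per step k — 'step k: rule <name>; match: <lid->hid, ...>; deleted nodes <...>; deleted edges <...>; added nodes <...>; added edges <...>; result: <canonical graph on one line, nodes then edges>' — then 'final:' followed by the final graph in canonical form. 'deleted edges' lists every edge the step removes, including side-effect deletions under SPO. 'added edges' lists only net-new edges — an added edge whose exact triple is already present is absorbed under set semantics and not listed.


step 1: rule r1; match: 0->9, 1->2, 2->3, 3->5; deleted nodes 9; deleted edges (9,2,cv); (9,3,cv); (9,5,cv); added nodes 12, 13, 14, 15, 16, 17, 18; added edges (15,2,cv); (15,12,cv); (15,14,cv); (16,3,cv); (16,12,cv); (16,13,cv); (17,5,cv); (17,13,cv); (17,14,cv); (18,12,cv); (18,13,cv); (18,14,cv); result: nodes: 0:V, 1:V, 2:V, 3:V, 5:V, 7:V, 8:V, 11:T, 12:V, 13:V, 14:V, 15:T, 16:T, 17:T, 18:T edges: (11,0,cv); (11,7,cv); (11,8,cv); (15,2,cv); (15,12,cv); (15,14,cv); (16,3,cv); (16,12,cv); (16,13,cv); (17,5,cv); (17,13,cv); (17,14,cv); (18,12,cv); (18,13,cv); (18,14,cv)
final:
nodes: 0:V, 1:V, 2:V, 3:V, 5:V, 7:V, 8:V, 11:T, 12:V, 13:V, 14:V, 15:T, 16:T, 17:T, 18:T
edges: (11,0,cv); (11,7,cv); (11,8,cv); (15,2,cv); (15,12,cv); (15,14,cv); (16,3,cv); (16,12,cv); (16,13,cv); (17,5,cv); (17,13,cv); (17,14,cv); (18,12,cv); (18,13,cv); (18,14,cv)
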